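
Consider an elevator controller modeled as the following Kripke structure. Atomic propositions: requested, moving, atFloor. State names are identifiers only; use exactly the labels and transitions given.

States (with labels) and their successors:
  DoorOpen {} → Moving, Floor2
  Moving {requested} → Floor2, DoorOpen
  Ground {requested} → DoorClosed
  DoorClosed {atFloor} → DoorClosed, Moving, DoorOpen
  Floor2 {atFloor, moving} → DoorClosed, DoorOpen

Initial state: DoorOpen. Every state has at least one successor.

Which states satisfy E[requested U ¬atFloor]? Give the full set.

States satisfying requested: {Moving, Ground}.
States satisfying ¬atFloor: {DoorOpen, Moving, Ground}.
States satisfying E[requested U ¬atFloor]: {DoorOpen, Moving, Ground}.

{DoorOpen, Moving, Ground}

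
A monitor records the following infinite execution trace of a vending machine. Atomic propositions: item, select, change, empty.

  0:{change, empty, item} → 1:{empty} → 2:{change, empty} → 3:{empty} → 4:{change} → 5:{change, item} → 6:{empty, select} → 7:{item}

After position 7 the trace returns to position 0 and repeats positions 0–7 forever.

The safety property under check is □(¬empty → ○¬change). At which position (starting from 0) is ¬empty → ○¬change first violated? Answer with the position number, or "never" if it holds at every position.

Check ¬empty → ○¬change at each position in order: 0 ✓, 1 ✓, 2 ✓, 3 ✓.
At position 4 the labels are {change} and the next position 5 has {change, item}, so ¬empty → ○¬change is false there. This is the first violation.

4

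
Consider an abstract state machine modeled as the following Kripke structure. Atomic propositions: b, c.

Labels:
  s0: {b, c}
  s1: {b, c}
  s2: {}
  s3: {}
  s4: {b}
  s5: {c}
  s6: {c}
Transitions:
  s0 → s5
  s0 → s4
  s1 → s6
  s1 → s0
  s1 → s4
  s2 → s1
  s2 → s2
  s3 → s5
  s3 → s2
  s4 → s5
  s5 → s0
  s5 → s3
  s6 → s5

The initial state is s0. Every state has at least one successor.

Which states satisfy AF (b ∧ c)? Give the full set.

States satisfying b ∧ c: {s0, s1}.
States satisfying AF (b ∧ c): {s0, s1}.

{s0, s1}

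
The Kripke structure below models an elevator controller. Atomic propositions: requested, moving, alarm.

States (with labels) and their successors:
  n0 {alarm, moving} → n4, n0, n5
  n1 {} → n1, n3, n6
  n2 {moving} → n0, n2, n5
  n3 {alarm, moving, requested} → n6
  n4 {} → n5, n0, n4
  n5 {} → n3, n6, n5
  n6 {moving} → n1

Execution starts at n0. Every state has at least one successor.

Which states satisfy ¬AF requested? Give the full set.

{n0, n1, n2, n4, n5, n6}

States satisfying requested: {n3}.
States satisfying AF requested: {n3}.
States satisfying ¬AF requested: {n0, n1, n2, n4, n5, n6}.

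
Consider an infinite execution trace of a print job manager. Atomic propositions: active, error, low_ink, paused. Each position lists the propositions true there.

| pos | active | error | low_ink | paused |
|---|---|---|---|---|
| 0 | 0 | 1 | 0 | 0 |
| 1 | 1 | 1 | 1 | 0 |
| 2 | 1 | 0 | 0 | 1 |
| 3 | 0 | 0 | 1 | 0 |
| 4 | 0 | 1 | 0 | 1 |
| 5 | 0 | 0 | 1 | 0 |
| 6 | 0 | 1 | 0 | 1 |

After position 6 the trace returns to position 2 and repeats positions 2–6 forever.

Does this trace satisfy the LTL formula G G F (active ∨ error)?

G F (active ∨ error) holds at every position 0..6, and those are all positions ever visited, so G G F (active ∨ error) holds.

Satisfied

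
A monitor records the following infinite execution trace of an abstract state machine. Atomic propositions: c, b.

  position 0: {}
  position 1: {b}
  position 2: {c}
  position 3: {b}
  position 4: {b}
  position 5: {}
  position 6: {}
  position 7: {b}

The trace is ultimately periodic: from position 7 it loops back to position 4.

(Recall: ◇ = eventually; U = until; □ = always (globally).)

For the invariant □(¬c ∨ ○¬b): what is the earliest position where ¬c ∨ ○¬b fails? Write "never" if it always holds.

Check ¬c ∨ ○¬b at each position in order: 0 ✓, 1 ✓.
At position 2 the labels are {c} and the next position 3 has {b}, so ¬c ∨ ○¬b is false there. This is the first violation.

2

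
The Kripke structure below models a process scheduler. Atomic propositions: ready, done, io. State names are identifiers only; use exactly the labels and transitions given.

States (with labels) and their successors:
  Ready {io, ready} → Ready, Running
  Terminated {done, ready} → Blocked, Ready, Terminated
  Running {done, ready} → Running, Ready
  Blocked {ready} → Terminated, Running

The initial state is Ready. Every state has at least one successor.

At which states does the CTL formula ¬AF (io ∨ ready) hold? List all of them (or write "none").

none

States satisfying io ∨ ready: {Ready, Terminated, Running, Blocked}.
States satisfying AF (io ∨ ready): {Ready, Terminated, Running, Blocked}.
States satisfying ¬AF (io ∨ ready): ∅.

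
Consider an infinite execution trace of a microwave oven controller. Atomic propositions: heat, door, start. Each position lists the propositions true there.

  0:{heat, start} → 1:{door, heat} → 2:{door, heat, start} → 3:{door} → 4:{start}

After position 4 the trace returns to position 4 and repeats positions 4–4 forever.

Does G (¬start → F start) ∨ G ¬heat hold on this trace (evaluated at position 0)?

Yes

¬start → F start holds at every position 0..4, and those are all positions ever visited, so G (¬start → F start) holds.
Positions where ¬start holds: 1, 3.
Check F start at each: 1→ok, 3→ok.
¬heat must hold at every position from 0 onward. It fails at position 0, so G ¬heat is false.
At position 0: G (¬start → F start) is true; G ¬heat is false; so G (¬start → F start) ∨ G ¬heat is true.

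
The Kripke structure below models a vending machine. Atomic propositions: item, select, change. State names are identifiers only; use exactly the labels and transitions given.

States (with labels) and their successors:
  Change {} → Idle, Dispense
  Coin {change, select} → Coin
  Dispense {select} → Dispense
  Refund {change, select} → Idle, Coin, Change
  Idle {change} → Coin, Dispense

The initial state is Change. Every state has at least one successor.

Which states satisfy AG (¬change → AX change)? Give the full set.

{Coin}

States satisfying ¬change → AX change: {Coin, Refund, Idle}.
States satisfying AG (¬change → AX change): {Coin}.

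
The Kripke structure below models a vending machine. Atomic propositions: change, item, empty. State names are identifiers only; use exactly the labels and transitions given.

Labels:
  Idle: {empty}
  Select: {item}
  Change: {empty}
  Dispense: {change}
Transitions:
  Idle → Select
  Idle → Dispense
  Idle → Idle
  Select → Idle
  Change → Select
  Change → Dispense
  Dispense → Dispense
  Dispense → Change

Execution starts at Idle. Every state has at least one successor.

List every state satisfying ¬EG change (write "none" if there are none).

{Idle, Select, Change}

States satisfying change: {Dispense}.
States satisfying EG change: {Dispense}.
States satisfying ¬EG change: {Idle, Select, Change}.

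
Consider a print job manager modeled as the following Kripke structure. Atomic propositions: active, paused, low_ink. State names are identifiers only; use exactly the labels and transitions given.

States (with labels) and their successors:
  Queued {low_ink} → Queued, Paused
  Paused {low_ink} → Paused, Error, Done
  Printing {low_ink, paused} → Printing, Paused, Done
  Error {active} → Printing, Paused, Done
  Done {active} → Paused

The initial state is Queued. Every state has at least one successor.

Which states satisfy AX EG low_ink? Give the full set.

States satisfying EG low_ink: {Queued, Paused, Printing}.
States satisfying AX EG low_ink: {Queued, Done}.

{Queued, Done}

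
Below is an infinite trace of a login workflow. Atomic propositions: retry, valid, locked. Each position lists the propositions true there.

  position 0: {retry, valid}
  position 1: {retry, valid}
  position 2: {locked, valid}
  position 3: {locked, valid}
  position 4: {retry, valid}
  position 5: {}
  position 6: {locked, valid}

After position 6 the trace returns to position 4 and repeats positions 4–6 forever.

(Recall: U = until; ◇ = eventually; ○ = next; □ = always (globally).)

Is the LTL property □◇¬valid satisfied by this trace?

◇¬valid holds at every position 0..6, and those are all positions ever visited, so □◇¬valid holds.

Yes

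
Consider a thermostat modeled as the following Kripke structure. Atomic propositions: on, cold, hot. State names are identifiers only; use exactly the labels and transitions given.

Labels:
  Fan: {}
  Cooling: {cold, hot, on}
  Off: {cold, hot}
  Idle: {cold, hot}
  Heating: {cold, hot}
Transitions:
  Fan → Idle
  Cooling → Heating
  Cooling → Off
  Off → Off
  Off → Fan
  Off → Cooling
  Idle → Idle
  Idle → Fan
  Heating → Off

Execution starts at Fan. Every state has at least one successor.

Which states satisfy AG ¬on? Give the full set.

{Fan, Idle}

States satisfying ¬on: {Fan, Off, Idle, Heating}.
States satisfying AG ¬on: {Fan, Idle}.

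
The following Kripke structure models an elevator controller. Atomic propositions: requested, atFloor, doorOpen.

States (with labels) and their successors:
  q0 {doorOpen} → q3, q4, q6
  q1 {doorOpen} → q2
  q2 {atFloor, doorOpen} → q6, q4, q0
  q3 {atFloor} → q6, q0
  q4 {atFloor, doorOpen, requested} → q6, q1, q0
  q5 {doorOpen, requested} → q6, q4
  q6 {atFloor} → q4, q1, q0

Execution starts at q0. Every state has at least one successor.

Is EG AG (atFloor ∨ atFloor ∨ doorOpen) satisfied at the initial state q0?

Yes

States satisfying AG (atFloor ∨ atFloor ∨ doorOpen): {q0, q1, q2, q3, q4, q5, q6}.
States satisfying EG AG (atFloor ∨ atFloor ∨ doorOpen): {q0, q1, q2, q3, q4, q5, q6}.
q0 ∈ Sat(EG AG (atFloor ∨ atFloor ∨ doorOpen)).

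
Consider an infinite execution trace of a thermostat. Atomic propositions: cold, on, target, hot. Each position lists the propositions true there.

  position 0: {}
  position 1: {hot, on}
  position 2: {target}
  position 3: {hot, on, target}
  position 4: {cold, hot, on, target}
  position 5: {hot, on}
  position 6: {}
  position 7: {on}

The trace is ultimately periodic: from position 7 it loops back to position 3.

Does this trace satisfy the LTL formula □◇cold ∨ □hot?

◇cold holds at every position 0..7, and those are all positions ever visited, so □◇cold holds.
hot must hold at every position from 0 onward. It fails at position 0, so □hot is false.
At position 0: □◇cold is true; □hot is false; so □◇cold ∨ □hot is true.

Holds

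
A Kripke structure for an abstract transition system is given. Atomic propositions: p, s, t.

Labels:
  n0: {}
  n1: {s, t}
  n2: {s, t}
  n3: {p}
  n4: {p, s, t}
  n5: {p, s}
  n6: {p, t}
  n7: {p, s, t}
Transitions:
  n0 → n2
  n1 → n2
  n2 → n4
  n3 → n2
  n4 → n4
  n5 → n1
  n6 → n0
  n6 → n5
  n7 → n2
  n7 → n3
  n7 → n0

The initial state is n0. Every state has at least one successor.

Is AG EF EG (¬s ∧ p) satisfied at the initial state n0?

Violated

States satisfying EF EG (¬s ∧ p): ∅.
States satisfying AG EF EG (¬s ∧ p): ∅.
n0 is reachable from n0 and violates EF EG (¬s ∧ p), so AG fails at n0.
n0 ∉ Sat(AG EF EG (¬s ∧ p)).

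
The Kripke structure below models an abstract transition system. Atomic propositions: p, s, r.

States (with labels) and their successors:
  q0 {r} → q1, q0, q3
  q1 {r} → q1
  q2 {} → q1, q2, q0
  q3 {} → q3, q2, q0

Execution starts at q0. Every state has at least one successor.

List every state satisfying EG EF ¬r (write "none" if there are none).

States satisfying EF ¬r: {q0, q2, q3}.
States satisfying EG EF ¬r: {q0, q2, q3}.

{q0, q2, q3}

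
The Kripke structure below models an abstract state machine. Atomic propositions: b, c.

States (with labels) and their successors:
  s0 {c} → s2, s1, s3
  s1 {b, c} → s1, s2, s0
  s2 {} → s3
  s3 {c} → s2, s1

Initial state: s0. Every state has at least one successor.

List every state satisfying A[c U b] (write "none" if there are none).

States satisfying c: {s0, s1, s3}.
States satisfying b: {s1}.
States satisfying A[c U b]: {s1}.

{s1}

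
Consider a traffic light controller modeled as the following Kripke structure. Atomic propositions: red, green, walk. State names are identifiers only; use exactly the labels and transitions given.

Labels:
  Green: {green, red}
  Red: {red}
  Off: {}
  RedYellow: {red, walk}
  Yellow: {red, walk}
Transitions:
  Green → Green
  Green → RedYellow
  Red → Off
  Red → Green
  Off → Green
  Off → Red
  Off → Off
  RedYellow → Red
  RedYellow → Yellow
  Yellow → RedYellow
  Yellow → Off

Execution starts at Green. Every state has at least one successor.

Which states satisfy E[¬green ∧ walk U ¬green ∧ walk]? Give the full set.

States satisfying ¬green ∧ walk: {RedYellow, Yellow}.
States satisfying E[¬green ∧ walk U ¬green ∧ walk]: {RedYellow, Yellow}.

{RedYellow, Yellow}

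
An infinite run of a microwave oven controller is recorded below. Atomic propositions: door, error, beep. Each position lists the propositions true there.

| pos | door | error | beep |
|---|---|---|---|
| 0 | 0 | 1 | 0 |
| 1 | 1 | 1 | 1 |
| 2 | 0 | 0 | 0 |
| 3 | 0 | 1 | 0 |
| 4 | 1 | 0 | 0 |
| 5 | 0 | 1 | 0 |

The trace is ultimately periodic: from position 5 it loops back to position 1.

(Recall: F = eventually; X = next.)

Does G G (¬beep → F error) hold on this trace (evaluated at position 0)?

G (¬beep → F error) holds at every position 0..5, and those are all positions ever visited, so G G (¬beep → F error) holds.

Yes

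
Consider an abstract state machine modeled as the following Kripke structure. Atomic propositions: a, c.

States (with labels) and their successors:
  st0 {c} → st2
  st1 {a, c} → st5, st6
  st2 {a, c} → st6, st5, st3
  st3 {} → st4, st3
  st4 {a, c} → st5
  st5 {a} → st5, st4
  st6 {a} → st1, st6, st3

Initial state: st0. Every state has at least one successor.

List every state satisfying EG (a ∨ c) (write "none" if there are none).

{st0, st1, st2, st4, st5, st6}

States satisfying a ∨ c: {st0, st1, st2, st4, st5, st6}.
States satisfying EG (a ∨ c): {st0, st1, st2, st4, st5, st6}.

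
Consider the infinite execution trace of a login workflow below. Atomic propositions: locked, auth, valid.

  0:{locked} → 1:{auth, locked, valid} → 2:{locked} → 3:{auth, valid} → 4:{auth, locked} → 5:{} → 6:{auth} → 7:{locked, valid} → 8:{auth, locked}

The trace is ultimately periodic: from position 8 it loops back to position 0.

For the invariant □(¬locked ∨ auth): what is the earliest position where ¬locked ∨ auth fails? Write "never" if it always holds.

At position 0 the labels are {locked}, so ¬locked ∨ auth is false there. This is the first violation.

0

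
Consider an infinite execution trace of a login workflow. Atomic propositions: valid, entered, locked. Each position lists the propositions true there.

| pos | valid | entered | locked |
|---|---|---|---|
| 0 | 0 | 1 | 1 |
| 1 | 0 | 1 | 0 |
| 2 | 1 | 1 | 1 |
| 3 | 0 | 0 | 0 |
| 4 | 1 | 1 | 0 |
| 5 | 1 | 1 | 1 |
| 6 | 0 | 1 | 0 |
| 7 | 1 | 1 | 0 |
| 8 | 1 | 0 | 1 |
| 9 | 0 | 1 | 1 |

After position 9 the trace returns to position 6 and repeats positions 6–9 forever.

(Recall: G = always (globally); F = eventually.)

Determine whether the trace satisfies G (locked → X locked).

Violated

locked → X locked must hold at every position from 0 onward. It fails at position 0, so G (locked → X locked) is false.
Positions where locked holds: 0, 2, 5, 8, 9.
Check X locked at each: 0→fails, 2→fails, 5→fails, 8→ok, 9→fails.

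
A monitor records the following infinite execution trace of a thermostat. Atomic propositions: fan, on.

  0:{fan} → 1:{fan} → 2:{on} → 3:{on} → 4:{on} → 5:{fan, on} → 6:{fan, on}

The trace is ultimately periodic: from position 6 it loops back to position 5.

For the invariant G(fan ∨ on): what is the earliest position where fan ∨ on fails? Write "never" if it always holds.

fan ∨ on holds at every position 0..6, and those are all the positions the trace ever visits, so the invariant G(fan ∨ on) is never violated.

never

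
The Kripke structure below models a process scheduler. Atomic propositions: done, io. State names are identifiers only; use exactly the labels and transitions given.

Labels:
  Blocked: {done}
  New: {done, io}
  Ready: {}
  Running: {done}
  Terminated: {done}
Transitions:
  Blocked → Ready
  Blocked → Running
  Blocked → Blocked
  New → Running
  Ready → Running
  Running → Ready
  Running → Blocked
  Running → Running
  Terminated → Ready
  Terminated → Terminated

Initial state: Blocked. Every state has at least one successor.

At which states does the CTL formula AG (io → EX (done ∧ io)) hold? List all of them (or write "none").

States satisfying io → EX (done ∧ io): {Blocked, Ready, Running, Terminated}.
States satisfying AG (io → EX (done ∧ io)): {Blocked, Ready, Running, Terminated}.

{Blocked, Ready, Running, Terminated}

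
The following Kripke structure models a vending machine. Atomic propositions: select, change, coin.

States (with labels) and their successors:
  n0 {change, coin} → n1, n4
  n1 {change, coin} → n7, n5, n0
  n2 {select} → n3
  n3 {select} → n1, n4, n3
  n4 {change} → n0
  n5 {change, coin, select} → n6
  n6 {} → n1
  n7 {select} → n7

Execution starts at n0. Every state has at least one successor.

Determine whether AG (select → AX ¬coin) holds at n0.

Satisfied

States satisfying select → AX ¬coin: {n0, n1, n2, n4, n5, n6, n7}.
States satisfying AG (select → AX ¬coin): {n0, n1, n4, n5, n6, n7}.
Every state reachable from n0 satisfies select → AX ¬coin.
n0 ∈ Sat(AG (select → AX ¬coin)).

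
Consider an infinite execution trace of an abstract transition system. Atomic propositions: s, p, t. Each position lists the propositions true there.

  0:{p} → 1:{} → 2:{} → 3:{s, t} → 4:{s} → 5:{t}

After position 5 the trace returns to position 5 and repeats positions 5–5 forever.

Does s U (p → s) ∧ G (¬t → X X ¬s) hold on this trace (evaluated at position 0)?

Does not hold

Walking from position 0: at position 0, p → s has not yet held and s fails, so s U (p → s) is false.
¬t → X X ¬s must hold at every position from 0 onward. It fails at position 1, so G (¬t → X X ¬s) is false.
Positions where ¬t holds: 0, 1, 2, 4.
Check X X ¬s at each: 0→ok, 1→fails, 2→fails, 4→ok.
At position 0: s U (p → s) is false; G (¬t → X X ¬s) is false; so s U (p → s) ∧ G (¬t → X X ¬s) is false.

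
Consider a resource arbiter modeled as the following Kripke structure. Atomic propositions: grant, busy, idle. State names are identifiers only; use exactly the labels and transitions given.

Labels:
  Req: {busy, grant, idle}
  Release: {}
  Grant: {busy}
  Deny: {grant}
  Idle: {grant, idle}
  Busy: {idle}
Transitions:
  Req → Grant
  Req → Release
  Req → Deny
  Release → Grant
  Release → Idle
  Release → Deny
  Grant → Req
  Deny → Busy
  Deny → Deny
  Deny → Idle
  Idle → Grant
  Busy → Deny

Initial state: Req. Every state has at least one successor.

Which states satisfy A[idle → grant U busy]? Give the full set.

{Req, Grant, Idle}

States satisfying idle → grant: {Req, Release, Grant, Deny, Idle}.
States satisfying busy: {Req, Grant}.
States satisfying A[idle → grant U busy]: {Req, Grant, Idle}.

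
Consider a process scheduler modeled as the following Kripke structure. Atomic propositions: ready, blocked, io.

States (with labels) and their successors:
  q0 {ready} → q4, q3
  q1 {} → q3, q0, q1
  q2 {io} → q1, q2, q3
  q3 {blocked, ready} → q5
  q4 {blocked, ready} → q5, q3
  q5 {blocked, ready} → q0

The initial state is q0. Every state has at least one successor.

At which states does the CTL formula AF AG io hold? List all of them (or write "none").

none

States satisfying AG io: ∅.
States satisfying AF AG io: ∅.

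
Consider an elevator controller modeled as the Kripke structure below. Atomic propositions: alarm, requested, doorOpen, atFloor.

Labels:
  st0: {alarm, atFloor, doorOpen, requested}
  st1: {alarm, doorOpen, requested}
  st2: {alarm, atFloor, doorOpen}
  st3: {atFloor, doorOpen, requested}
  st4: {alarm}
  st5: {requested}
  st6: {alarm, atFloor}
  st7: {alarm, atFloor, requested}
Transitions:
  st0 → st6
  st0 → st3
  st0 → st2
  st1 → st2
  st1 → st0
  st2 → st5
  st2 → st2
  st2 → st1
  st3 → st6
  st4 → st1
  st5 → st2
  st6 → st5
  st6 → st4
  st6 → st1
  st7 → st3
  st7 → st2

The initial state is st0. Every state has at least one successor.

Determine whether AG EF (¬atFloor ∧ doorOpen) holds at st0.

Holds

States satisfying EF (¬atFloor ∧ doorOpen): {st0, st1, st2, st3, st4, st5, st6, st7}.
States satisfying AG EF (¬atFloor ∧ doorOpen): {st0, st1, st2, st3, st4, st5, st6, st7}.
Every state reachable from st0 satisfies EF (¬atFloor ∧ doorOpen).
st0 ∈ Sat(AG EF (¬atFloor ∧ doorOpen)).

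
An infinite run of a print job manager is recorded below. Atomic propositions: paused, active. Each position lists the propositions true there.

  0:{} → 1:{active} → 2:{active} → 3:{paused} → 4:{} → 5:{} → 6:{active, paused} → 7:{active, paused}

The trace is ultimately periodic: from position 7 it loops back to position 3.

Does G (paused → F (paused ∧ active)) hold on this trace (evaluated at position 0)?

Satisfied

paused → F (paused ∧ active) holds at every position 0..7, and those are all positions ever visited, so G (paused → F (paused ∧ active)) holds.
Positions where paused holds: 3, 6, 7.
Check F (paused ∧ active) at each: 3→ok, 6→ok, 7→ok.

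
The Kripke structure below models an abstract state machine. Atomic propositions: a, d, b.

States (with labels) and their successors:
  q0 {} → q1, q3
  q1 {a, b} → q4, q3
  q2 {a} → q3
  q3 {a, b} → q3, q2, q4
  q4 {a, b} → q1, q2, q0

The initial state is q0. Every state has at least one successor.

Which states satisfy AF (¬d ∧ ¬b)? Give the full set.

States satisfying ¬d ∧ ¬b: {q0, q2}.
States satisfying AF (¬d ∧ ¬b): {q0, q2}.

{q0, q2}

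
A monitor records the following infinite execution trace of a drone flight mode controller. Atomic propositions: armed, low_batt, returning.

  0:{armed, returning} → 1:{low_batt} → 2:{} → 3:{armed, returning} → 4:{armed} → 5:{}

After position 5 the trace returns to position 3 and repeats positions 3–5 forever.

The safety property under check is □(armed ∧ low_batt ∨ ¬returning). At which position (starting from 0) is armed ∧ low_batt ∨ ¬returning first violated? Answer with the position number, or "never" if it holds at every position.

At position 0 the labels are {armed, returning}, so armed ∧ low_batt ∨ ¬returning is false there. This is the first violation.

0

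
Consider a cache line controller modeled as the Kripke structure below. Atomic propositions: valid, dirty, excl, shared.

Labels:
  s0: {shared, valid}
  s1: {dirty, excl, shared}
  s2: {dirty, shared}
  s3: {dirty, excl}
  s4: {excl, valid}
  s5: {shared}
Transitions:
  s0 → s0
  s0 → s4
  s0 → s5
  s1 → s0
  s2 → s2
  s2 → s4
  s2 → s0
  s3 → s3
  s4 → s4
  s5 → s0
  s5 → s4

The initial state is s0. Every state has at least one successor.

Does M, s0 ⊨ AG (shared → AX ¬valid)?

Violated

States satisfying shared → AX ¬valid: {s3, s4}.
States satisfying AG (shared → AX ¬valid): {s3, s4}.
s0 is reachable from s0 and violates shared → AX ¬valid, so AG fails at s0.
s0 ∉ Sat(AG (shared → AX ¬valid)).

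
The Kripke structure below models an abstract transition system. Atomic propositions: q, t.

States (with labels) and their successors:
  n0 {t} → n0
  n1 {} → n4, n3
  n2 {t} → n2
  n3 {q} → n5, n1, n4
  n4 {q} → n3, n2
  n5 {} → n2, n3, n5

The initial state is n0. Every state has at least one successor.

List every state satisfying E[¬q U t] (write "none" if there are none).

{n0, n2, n5}

States satisfying ¬q: {n0, n1, n2, n5}.
States satisfying t: {n0, n2}.
States satisfying E[¬q U t]: {n0, n2, n5}.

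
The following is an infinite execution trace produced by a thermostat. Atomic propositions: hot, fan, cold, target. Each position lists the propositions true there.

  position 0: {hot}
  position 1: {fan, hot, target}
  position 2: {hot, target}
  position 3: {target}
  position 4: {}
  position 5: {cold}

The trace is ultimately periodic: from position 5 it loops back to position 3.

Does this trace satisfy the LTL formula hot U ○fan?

Walking from position 0: ○fan first holds at position 0, and hot holds at every earlier position along the way, so hot U ○fan holds.

Yes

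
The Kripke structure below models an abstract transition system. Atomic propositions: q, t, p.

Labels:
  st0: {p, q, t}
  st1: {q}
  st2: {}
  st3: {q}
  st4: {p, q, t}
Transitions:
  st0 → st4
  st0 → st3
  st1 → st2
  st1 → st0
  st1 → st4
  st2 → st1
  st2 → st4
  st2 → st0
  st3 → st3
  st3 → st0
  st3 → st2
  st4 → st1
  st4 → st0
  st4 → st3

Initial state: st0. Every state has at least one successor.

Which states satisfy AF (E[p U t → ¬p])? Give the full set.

{st0, st1, st2, st3, st4}

States satisfying E[p U t → ¬p]: {st0, st1, st2, st3, st4}.
States satisfying AF (E[p U t → ¬p]): {st0, st1, st2, st3, st4}.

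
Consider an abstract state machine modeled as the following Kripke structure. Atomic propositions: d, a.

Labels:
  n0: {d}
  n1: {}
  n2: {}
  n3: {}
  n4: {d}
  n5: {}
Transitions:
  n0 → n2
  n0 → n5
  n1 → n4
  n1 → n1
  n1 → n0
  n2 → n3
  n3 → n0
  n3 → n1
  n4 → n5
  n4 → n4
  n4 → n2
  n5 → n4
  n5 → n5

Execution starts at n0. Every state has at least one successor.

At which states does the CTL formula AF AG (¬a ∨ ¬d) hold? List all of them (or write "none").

{n0, n1, n2, n3, n4, n5}

States satisfying AG (¬a ∨ ¬d): {n0, n1, n2, n3, n4, n5}.
States satisfying AF AG (¬a ∨ ¬d): {n0, n1, n2, n3, n4, n5}.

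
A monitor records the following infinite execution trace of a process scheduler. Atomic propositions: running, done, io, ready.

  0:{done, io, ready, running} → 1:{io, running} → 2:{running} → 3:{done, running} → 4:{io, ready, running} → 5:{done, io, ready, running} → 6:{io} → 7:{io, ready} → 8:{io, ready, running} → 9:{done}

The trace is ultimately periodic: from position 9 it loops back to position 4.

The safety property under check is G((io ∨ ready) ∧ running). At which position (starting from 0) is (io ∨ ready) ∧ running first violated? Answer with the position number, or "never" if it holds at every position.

2

Check (io ∨ ready) ∧ running at each position in order: 0 ✓, 1 ✓.
At position 2 the labels are {running}, so (io ∨ ready) ∧ running is false there. This is the first violation.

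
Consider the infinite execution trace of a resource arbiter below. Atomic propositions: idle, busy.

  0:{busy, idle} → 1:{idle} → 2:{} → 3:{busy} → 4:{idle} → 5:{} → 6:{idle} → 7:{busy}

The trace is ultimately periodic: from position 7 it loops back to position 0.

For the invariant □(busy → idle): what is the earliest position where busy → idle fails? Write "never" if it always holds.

3

Check busy → idle at each position in order: 0 ✓, 1 ✓, 2 ✓.
At position 3 the labels are {busy}, so busy → idle is false there. This is the first violation.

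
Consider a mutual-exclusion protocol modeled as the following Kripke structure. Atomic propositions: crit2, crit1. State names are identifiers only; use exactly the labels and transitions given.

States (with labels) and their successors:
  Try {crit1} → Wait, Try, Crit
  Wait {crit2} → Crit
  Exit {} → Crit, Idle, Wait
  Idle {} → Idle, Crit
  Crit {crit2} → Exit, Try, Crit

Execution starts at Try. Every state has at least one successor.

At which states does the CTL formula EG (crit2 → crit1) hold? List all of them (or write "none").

{Try, Exit, Idle}

States satisfying crit2 → crit1: {Try, Exit, Idle}.
States satisfying EG (crit2 → crit1): {Try, Exit, Idle}.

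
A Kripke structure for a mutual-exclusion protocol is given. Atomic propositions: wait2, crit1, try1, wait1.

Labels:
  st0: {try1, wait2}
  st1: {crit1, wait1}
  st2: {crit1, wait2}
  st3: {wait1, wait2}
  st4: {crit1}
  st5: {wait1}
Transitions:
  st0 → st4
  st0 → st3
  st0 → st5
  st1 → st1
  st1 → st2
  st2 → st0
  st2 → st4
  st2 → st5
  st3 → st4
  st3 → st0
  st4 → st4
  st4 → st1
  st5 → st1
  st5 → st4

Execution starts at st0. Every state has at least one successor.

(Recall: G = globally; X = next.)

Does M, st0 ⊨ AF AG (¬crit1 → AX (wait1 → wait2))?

Does not hold

States satisfying AG (¬crit1 → AX (wait1 → wait2)): ∅.
States satisfying AF AG (¬crit1 → AX (wait1 → wait2)): ∅.
There is a path from st0 along which AG (¬crit1 → AX (wait1 → wait2)) never holds.
st0 ∉ Sat(AF AG (¬crit1 → AX (wait1 → wait2))).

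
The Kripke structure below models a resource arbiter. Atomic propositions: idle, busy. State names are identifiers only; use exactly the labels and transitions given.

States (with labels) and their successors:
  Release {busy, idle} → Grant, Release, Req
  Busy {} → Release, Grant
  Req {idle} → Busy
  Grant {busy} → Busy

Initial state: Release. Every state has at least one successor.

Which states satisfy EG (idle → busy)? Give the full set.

{Release, Busy, Grant}

States satisfying idle → busy: {Release, Busy, Grant}.
States satisfying EG (idle → busy): {Release, Busy, Grant}.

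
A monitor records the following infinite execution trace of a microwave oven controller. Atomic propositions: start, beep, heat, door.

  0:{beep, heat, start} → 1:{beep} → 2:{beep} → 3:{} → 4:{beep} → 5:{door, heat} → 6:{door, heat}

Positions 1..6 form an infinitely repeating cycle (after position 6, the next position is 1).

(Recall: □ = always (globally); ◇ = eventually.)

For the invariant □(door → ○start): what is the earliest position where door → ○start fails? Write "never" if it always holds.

Check door → ○start at each position in order: 0 ✓, 1 ✓, 2 ✓, 3 ✓, 4 ✓.
At position 5 the labels are {door, heat} and the next position 6 has {door, heat}, so door → ○start is false there. This is the first violation.

5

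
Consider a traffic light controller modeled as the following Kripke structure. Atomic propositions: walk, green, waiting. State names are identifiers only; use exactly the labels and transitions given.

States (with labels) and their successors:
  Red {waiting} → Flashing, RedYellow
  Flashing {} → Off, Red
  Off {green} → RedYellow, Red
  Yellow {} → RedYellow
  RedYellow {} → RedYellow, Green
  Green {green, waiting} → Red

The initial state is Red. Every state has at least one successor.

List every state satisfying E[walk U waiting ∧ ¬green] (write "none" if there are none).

States satisfying walk: ∅.
States satisfying waiting ∧ ¬green: {Red}.
States satisfying E[walk U waiting ∧ ¬green]: {Red}.

{Red}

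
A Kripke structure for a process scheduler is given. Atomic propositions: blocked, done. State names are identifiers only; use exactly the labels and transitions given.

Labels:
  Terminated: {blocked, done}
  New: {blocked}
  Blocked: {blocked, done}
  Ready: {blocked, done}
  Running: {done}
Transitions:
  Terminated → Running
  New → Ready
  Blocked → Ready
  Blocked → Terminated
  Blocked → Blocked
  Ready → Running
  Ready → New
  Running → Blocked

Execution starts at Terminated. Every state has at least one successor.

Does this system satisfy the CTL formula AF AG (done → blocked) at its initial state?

States satisfying AG (done → blocked): ∅.
States satisfying AF AG (done → blocked): ∅.
There is a path from Terminated along which AG (done → blocked) never holds.
Terminated ∉ Sat(AF AG (done → blocked)).

Violated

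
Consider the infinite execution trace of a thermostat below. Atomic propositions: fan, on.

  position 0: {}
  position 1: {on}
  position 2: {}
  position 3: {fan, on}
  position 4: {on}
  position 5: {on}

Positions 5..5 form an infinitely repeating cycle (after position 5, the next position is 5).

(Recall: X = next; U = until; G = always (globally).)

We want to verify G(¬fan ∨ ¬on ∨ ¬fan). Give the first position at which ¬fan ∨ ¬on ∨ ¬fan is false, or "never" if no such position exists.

3

Check ¬fan ∨ ¬on ∨ ¬fan at each position in order: 0 ✓, 1 ✓, 2 ✓.
At position 3 the labels are {fan, on}, so ¬fan ∨ ¬on ∨ ¬fan is false there. This is the first violation.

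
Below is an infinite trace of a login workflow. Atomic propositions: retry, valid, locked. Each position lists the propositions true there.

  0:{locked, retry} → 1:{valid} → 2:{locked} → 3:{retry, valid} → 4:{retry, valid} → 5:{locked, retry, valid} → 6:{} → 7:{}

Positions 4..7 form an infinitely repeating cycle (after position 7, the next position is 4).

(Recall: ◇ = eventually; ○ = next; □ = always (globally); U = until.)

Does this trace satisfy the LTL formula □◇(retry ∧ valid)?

Satisfied

◇(retry ∧ valid) holds at every position 0..7, and those are all positions ever visited, so □◇(retry ∧ valid) holds.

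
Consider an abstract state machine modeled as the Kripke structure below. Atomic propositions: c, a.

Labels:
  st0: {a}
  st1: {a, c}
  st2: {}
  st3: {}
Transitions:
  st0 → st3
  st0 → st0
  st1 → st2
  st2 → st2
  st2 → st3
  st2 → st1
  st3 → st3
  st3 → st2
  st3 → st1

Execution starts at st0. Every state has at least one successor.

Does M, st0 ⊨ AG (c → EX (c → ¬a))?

States satisfying c → EX (c → ¬a): {st0, st1, st2, st3}.
States satisfying AG (c → EX (c → ¬a)): {st0, st1, st2, st3}.
Every state reachable from st0 satisfies c → EX (c → ¬a).
st0 ∈ Sat(AG (c → EX (c → ¬a))).

Holds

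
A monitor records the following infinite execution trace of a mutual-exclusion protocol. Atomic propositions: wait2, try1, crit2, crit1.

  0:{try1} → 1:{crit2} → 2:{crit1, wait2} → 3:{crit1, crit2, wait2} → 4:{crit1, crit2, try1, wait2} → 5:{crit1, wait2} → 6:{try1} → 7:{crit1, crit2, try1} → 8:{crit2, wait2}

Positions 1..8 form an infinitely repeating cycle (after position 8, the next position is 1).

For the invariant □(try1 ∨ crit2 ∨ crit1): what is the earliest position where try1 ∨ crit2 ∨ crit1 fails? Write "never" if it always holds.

never

try1 ∨ crit2 ∨ crit1 holds at every position 0..8, and those are all the positions the trace ever visits, so the invariant □(try1 ∨ crit2 ∨ crit1) is never violated.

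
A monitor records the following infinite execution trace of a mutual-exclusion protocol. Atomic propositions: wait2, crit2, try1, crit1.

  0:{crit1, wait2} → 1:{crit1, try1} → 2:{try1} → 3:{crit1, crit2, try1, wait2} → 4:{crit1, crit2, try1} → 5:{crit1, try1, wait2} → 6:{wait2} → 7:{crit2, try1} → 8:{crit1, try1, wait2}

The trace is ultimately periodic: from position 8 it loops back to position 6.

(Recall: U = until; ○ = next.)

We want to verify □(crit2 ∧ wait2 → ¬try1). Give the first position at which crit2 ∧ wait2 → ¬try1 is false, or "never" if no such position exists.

Check crit2 ∧ wait2 → ¬try1 at each position in order: 0 ✓, 1 ✓, 2 ✓.
At position 3 the labels are {crit1, crit2, try1, wait2}, so crit2 ∧ wait2 → ¬try1 is false there. This is the first violation.

3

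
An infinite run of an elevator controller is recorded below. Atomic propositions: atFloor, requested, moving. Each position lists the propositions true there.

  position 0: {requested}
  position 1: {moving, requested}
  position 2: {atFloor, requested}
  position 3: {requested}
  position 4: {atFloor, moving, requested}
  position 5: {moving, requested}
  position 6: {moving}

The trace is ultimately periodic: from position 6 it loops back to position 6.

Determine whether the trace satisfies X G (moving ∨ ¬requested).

Violated

The position after 0 is 1; G (moving ∨ ¬requested) is false there.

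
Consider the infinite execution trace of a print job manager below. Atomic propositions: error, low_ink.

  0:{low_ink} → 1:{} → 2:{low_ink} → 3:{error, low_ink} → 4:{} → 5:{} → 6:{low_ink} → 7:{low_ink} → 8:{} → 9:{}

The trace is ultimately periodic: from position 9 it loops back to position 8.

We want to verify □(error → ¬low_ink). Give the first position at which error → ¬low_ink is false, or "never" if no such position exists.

3

Check error → ¬low_ink at each position in order: 0 ✓, 1 ✓, 2 ✓.
At position 3 the labels are {error, low_ink}, so error → ¬low_ink is false there. This is the first violation.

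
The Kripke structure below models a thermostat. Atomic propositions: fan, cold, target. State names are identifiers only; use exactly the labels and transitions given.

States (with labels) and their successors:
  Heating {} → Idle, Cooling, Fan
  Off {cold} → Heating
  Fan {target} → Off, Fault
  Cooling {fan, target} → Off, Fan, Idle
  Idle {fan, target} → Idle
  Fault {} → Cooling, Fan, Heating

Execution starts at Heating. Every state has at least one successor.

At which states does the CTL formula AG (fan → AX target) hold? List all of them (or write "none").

States satisfying fan → AX target: {Heating, Off, Fan, Idle, Fault}.
States satisfying AG (fan → AX target): {Idle}.

{Idle}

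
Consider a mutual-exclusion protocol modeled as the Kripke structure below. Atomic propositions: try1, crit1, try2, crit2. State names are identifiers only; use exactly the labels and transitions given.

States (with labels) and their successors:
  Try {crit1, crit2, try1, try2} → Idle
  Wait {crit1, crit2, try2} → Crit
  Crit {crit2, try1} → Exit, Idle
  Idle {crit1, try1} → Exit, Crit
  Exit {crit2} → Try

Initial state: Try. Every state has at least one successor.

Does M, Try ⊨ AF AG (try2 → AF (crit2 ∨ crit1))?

Yes

States satisfying AG (try2 → AF (crit2 ∨ crit1)): {Try, Wait, Crit, Idle, Exit}.
States satisfying AF AG (try2 → AF (crit2 ∨ crit1)): {Try, Wait, Crit, Idle, Exit}.
Try ∈ Sat(AF AG (try2 → AF (crit2 ∨ crit1))).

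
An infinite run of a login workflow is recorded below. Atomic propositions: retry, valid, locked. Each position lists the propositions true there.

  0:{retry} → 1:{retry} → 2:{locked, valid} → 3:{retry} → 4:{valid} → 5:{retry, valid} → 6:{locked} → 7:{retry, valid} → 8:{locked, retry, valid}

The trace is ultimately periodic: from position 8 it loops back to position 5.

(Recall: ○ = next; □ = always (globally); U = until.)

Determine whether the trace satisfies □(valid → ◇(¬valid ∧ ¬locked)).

No

valid → ◇(¬valid ∧ ¬locked) must hold at every position from 0 onward. It fails at position 4, so □(valid → ◇(¬valid ∧ ¬locked)) is false.
Positions where valid holds: 2, 4, 5, 7, 8.
Check ◇(¬valid ∧ ¬locked) at each: 2→ok, 4→fails, 5→fails, 7→fails, 8→fails.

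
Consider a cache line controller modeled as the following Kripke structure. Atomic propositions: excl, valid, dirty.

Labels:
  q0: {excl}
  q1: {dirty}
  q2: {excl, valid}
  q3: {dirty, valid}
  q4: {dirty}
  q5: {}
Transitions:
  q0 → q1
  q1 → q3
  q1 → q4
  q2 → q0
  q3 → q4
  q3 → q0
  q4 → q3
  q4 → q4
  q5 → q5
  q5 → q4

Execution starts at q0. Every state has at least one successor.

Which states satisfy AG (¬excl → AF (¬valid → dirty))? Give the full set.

States satisfying ¬excl → AF (¬valid → dirty): {q0, q1, q2, q3, q4}.
States satisfying AG (¬excl → AF (¬valid → dirty)): {q0, q1, q2, q3, q4}.

{q0, q1, q2, q3, q4}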